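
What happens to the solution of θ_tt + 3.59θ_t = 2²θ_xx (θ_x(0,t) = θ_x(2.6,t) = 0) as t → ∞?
θ → constant (steady state). Damping (γ=3.59) dissipates the nonconstant modes; with Neumann BCs the spatial average obeys M''+γM'=0 and tends to a finite limit.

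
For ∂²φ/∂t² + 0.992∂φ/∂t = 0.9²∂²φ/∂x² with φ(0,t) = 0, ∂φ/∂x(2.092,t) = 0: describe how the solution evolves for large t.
φ → 0. Damping (γ=0.992) dissipates energy; oscillations decay exponentially.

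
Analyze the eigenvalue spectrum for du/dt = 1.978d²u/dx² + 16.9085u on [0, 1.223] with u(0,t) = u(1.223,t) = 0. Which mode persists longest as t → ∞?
Eigenvalues: λₙ = 1.978n²π²/1.223² - 16.9085.
First three modes:
  n=1: λ₁ = 1.978π²/1.223² - 16.9085 ≈ -3.857
  n=2: λ₂ = 7.912π²/1.223² - 16.9085 ≈ 35.299
  n=3: λ₃ = 17.802π²/1.223² - 16.9085 ≈ 100.558
Since 1.978π²/1.223² ≈ 13.052 < 16.9085, λ₁ < 0.
The n=1 mode grows fastest (−λₙ is largest for n=1) → dominates.
Asymptotic: u ~ c₁ sin(πx/1.223) e^{3.857t} (exponential growth at rate −λ₁ ≈ 3.857).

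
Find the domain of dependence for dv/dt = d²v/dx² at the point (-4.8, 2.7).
The entire real line. The heat equation has infinite propagation speed: any initial disturbance instantly affects all points (though exponentially small far away).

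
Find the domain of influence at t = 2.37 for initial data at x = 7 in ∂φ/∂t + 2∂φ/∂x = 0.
At x = 11.74. The characteristic carries data from (7, 0) to (11.74, 2.37).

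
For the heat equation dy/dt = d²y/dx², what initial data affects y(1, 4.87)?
The entire real line. The heat equation has infinite propagation speed: any initial disturbance instantly affects all points (though exponentially small far away).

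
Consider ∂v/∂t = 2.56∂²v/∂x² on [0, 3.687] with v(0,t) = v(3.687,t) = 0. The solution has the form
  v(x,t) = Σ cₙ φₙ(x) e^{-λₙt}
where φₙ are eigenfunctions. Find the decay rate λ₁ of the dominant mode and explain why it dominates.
Eigenvalues: λₙ = 2.56n²π²/3.687².
First three modes:
  n=1: λ₁ = 2.56π²/3.687² ≈ 1.859
  n=2: λ₂ = 10.24π²/3.687² ≈ 7.435 (4× faster decay)
  n=3: λ₃ = 23.04π²/3.687² ≈ 16.728 (9× faster decay)
As t → ∞, higher modes decay exponentially faster. The n=1 mode dominates: v ~ c₁ sin(πx/3.687) e^{-λ₁t}.
Decay rate: λ₁ = 2.56π²/3.687² ≈ 1.859.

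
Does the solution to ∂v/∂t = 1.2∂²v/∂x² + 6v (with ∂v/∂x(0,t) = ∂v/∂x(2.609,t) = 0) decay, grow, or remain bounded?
v grows unboundedly. With Neumann BCs the constant mode has diffusion eigenvalue 0, so any r > 0 makes it grow like e^(6t); solution grows exponentially.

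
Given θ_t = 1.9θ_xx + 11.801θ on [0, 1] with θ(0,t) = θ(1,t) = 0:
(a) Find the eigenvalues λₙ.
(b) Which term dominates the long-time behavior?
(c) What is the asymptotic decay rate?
Eigenvalues: λₙ = 1.9n²π²/1² - 11.801.
First three modes:
  n=1: λ₁ = 1.9π² - 11.801 ≈ 6.951
  n=2: λ₂ = 7.6π² - 11.801 ≈ 63.208
  n=3: λ₃ = 17.1π² - 11.801 ≈ 156.969
Since 1.9π² ≈ 18.752 > 11.801, all λₙ > 0.
The n=1 mode decays slowest → dominates as t → ∞.
Asymptotic: θ ~ c₁ sin(πx/1) e^{-λ₁t} with decay rate λ₁ ≈ 6.951.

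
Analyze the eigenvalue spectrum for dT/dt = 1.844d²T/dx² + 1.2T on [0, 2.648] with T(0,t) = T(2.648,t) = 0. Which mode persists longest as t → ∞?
Eigenvalues: λₙ = 1.844n²π²/2.648² - 1.2.
First three modes:
  n=1: λ₁ = 1.844π²/2.648² - 1.2 ≈ 1.396
  n=2: λ₂ = 7.376π²/2.648² - 1.2 ≈ 9.182
  n=3: λ₃ = 16.596π²/2.648² - 1.2 ≈ 22.16
Since 1.844π²/2.648² ≈ 2.596 > 1.2, all λₙ > 0.
The n=1 mode decays slowest → dominates as t → ∞.
Asymptotic: T ~ c₁ sin(πx/2.648) e^{-λ₁t} with decay rate λ₁ ≈ 1.396.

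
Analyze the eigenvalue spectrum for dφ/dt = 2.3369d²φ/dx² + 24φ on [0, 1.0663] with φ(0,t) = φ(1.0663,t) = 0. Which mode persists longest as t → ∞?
Eigenvalues: λₙ = 2.3369n²π²/1.0663² - 24.
First three modes:
  n=1: λ₁ = 2.3369π²/1.0663² - 24 ≈ -3.715
  n=2: λ₂ = 9.3476π²/1.0663² - 24 ≈ 57.141
  n=3: λ₃ = 21.0321π²/1.0663² - 24 ≈ 158.568
Since 2.3369π²/1.0663² ≈ 20.285 < 24, λ₁ < 0.
The n=1 mode grows fastest (−λₙ is largest for n=1) → dominates.
Asymptotic: φ ~ c₁ sin(πx/1.0663) e^{3.715t} (exponential growth at rate −λ₁ ≈ 3.715).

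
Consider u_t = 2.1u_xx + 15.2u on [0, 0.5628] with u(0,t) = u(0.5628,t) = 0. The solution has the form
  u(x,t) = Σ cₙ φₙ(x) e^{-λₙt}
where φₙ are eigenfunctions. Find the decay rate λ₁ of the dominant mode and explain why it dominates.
Eigenvalues: λₙ = 2.1n²π²/0.5628² - 15.2.
First three modes:
  n=1: λ₁ = 2.1π²/0.5628² - 15.2 ≈ 50.235
  n=2: λ₂ = 8.4π²/0.5628² - 15.2 ≈ 246.54
  n=3: λ₃ = 18.9π²/0.5628² - 15.2 ≈ 573.716
Since 2.1π²/0.5628² ≈ 65.435 > 15.2, all λₙ > 0.
The n=1 mode decays slowest → dominates as t → ∞.
Asymptotic: u ~ c₁ sin(πx/0.5628) e^{-λ₁t} with decay rate λ₁ ≈ 50.235.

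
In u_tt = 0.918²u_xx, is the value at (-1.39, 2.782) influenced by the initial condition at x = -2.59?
Yes. The domain of dependence is [-3.943876, 1.163876], and -2.59 ∈ [-3.943876, 1.163876].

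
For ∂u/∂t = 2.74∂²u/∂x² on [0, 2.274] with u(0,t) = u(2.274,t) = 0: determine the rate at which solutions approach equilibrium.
Eigenvalues: λₙ = 2.74n²π²/2.274².
First three modes:
  n=1: λ₁ = 2.74π²/2.274² ≈ 5.23
  n=2: λ₂ = 10.96π²/2.274² ≈ 20.918 (4× faster decay)
  n=3: λ₃ = 24.66π²/2.274² ≈ 47.066 (9× faster decay)
As t → ∞, higher modes decay exponentially faster. The n=1 mode dominates: u ~ c₁ sin(πx/2.274) e^{-λ₁t}.
Decay rate: λ₁ = 2.74π²/2.274² ≈ 5.23.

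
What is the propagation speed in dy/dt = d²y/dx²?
Infinite. The heat equation is parabolic, not hyperbolic, so disturbances propagate instantly.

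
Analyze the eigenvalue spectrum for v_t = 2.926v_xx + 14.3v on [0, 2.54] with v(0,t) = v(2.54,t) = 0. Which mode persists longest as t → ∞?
Eigenvalues: λₙ = 2.926n²π²/2.54² - 14.3.
First three modes:
  n=1: λ₁ = 2.926π²/2.54² - 14.3 ≈ -9.824
  n=2: λ₂ = 11.704π²/2.54² - 14.3 ≈ 3.605
  n=3: λ₃ = 26.334π²/2.54² - 14.3 ≈ 25.986
Since 2.926π²/2.54² ≈ 4.476 < 14.3, λ₁ < 0.
The n=1 mode grows fastest (−λₙ is largest for n=1) → dominates.
Asymptotic: v ~ c₁ sin(πx/2.54) e^{9.824t} (exponential growth at rate −λ₁ ≈ 9.824).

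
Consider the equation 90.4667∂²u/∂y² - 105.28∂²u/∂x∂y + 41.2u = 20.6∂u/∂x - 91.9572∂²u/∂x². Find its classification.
Rewriting in standard form: 91.9572∂²u/∂x² - 105.28∂²u/∂x∂y + 90.4667∂²u/∂y² - 20.6∂u/∂x + 41.2u = 0. Elliptic. (A = 91.9572, B = -105.28, C = 90.4667 gives B² - 4AC = -22192.37930096.)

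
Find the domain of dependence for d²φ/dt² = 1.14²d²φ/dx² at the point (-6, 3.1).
Domain of dependence: [-9.534, -2.466]. Signals travel at speed 1.14, so data within |x - -6| ≤ 1.14·3.1 = 3.534 can reach the point.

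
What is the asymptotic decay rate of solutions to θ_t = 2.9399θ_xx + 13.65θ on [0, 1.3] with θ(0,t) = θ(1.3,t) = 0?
Eigenvalues: λₙ = 2.9399n²π²/1.3² - 13.65.
First three modes:
  n=1: λ₁ = 2.9399π²/1.3² - 13.65 ≈ 3.519
  n=2: λ₂ = 11.7596π²/1.3² - 13.65 ≈ 55.026
  n=3: λ₃ = 26.4591π²/1.3² - 13.65 ≈ 140.871
Since 2.9399π²/1.3² ≈ 17.169 > 13.65, all λₙ > 0.
The n=1 mode decays slowest → dominates as t → ∞.
Asymptotic: θ ~ c₁ sin(πx/1.3) e^{-λ₁t} with decay rate λ₁ ≈ 3.519.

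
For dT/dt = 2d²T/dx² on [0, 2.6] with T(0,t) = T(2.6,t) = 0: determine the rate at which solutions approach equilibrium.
Eigenvalues: λₙ = 2n²π²/2.6².
First three modes:
  n=1: λ₁ = 2π²/2.6² ≈ 2.92
  n=2: λ₂ = 8π²/2.6² ≈ 11.68 (4× faster decay)
  n=3: λ₃ = 18π²/2.6² ≈ 26.28 (9× faster decay)
As t → ∞, higher modes decay exponentially faster. The n=1 mode dominates: T ~ c₁ sin(πx/2.6) e^{-λ₁t}.
Decay rate: λ₁ = 2π²/2.6² ≈ 2.92.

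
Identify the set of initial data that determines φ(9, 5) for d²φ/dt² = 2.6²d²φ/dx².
Domain of dependence: [-4, 22]. Signals travel at speed 2.6, so data within |x - 9| ≤ 2.6·5 = 13 can reach the point.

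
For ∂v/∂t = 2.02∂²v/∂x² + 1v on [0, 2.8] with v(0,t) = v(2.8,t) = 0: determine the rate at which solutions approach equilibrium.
Eigenvalues: λₙ = 2.02n²π²/2.8² - 1.
First three modes:
  n=1: λ₁ = 2.02π²/2.8² - 1 ≈ 1.543
  n=2: λ₂ = 8.08π²/2.8² - 1 ≈ 9.172
  n=3: λ₃ = 18.18π²/2.8² - 1 ≈ 21.886
Since 2.02π²/2.8² ≈ 2.543 > 1, all λₙ > 0.
The n=1 mode decays slowest → dominates as t → ∞.
Asymptotic: v ~ c₁ sin(πx/2.8) e^{-λ₁t} with decay rate λ₁ ≈ 1.543.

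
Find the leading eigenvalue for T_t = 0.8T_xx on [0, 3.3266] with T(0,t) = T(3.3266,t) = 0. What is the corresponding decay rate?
Eigenvalues: λₙ = 0.8n²π²/3.3266².
First three modes:
  n=1: λ₁ = 0.8π²/3.3266² ≈ 0.713
  n=2: λ₂ = 3.2π²/3.3266² ≈ 2.854 (4× faster decay)
  n=3: λ₃ = 7.2π²/3.3266² ≈ 6.421 (9× faster decay)
As t → ∞, higher modes decay exponentially faster. The n=1 mode dominates: T ~ c₁ sin(πx/3.3266) e^{-λ₁t}.
Decay rate: λ₁ = 0.8π²/3.3266² ≈ 0.713.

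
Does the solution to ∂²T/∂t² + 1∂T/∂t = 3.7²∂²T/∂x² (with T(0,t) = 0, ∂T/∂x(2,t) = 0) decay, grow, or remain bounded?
T → 0. Damping (γ=1) dissipates energy; oscillations decay exponentially.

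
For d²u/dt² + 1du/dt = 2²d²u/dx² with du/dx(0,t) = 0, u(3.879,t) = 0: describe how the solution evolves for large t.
u → 0. Damping (γ=1) dissipates energy; oscillations decay exponentially.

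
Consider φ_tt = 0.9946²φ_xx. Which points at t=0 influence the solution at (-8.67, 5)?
Domain of dependence: [-13.643, -3.697]. Signals travel at speed 0.9946, so data within |x - -8.67| ≤ 0.9946·5 = 4.973 can reach the point.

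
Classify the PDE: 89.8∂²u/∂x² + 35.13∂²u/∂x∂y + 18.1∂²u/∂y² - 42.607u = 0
A = 89.8, B = 35.13, C = 18.1. Discriminant B² - 4AC = -5267.4031. Since -5267.4031 < 0, elliptic.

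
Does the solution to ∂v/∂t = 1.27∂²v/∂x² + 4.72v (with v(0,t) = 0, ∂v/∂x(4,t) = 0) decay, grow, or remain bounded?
v grows unboundedly. Reaction dominates diffusion (r=4.72 > κπ²/(4L²)≈0.2); solution grows exponentially.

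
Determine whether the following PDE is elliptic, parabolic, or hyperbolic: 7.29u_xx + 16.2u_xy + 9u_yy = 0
Coefficients: A = 7.29, B = 16.2, C = 9. B² - 4AC = 0, which is zero, so the equation is parabolic.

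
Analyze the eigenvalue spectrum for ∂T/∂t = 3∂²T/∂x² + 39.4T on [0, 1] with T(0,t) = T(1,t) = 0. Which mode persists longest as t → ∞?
Eigenvalues: λₙ = 3n²π²/1² - 39.4.
First three modes:
  n=1: λ₁ = 3π² - 39.4 ≈ -9.791
  n=2: λ₂ = 12π² - 39.4 ≈ 79.035
  n=3: λ₃ = 27π² - 39.4 ≈ 227.079
Since 3π² ≈ 29.609 < 39.4, λ₁ < 0.
The n=1 mode grows fastest (−λₙ is largest for n=1) → dominates.
Asymptotic: T ~ c₁ sin(πx/1) e^{9.791t} (exponential growth at rate −λ₁ ≈ 9.791).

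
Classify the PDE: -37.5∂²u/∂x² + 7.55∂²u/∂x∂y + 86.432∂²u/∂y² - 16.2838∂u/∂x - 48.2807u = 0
A = -37.5, B = 7.55, C = 86.432. Discriminant B² - 4AC = 13021.8025. Since 13021.8025 > 0, hyperbolic.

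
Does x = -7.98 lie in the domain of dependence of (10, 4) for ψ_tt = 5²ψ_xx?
Yes. The domain of dependence is [-10, 30], and -7.98 ∈ [-10, 30].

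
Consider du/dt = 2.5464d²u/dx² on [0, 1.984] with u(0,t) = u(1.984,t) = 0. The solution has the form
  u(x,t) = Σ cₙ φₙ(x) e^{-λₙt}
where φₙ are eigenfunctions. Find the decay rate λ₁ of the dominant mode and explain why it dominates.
Eigenvalues: λₙ = 2.5464n²π²/1.984².
First three modes:
  n=1: λ₁ = 2.5464π²/1.984² ≈ 6.385
  n=2: λ₂ = 10.1856π²/1.984² ≈ 25.539 (4× faster decay)
  n=3: λ₃ = 22.9176π²/1.984² ≈ 57.463 (9× faster decay)
As t → ∞, higher modes decay exponentially faster. The n=1 mode dominates: u ~ c₁ sin(πx/1.984) e^{-λ₁t}.
Decay rate: λ₁ = 2.5464π²/1.984² ≈ 6.385.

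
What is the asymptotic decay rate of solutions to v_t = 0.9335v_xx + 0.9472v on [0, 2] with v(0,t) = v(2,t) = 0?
Eigenvalues: λₙ = 0.9335n²π²/2² - 0.9472.
First three modes:
  n=1: λ₁ = 0.9335π²/2² - 0.9472 ≈ 1.356
  n=2: λ₂ = 3.734π²/2² - 0.9472 ≈ 8.266
  n=3: λ₃ = 8.4015π²/2² - 0.9472 ≈ 19.783
Since 0.9335π²/2² ≈ 2.303 > 0.9472, all λₙ > 0.
The n=1 mode decays slowest → dominates as t → ∞.
Asymptotic: v ~ c₁ sin(πx/2) e^{-λ₁t} with decay rate λ₁ ≈ 1.356.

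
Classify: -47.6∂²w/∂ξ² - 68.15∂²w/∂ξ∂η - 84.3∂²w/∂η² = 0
Elliptic (discriminant = -11406.2975).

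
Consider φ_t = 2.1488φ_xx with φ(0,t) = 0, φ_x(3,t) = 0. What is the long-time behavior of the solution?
As t → ∞, φ → 0. Heat escapes through the Dirichlet boundary.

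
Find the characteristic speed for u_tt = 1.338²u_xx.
Speed = 1.338. Information travels along characteristics x = x₀ ± 1.338t.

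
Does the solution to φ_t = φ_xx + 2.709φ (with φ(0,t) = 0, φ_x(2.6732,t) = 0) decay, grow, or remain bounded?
φ grows unboundedly. Reaction dominates diffusion (r=2.709 > κπ²/(4L²)≈0.35); solution grows exponentially.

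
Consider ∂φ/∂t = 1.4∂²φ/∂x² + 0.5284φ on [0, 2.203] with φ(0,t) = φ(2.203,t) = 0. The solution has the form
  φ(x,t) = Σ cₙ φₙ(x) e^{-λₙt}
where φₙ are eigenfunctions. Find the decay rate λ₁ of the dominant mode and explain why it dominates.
Eigenvalues: λₙ = 1.4n²π²/2.203² - 0.5284.
First three modes:
  n=1: λ₁ = 1.4π²/2.203² - 0.5284 ≈ 2.319
  n=2: λ₂ = 5.6π²/2.203² - 0.5284 ≈ 10.86
  n=3: λ₃ = 12.6π²/2.203² - 0.5284 ≈ 25.095
Since 1.4π²/2.203² ≈ 2.847 > 0.5284, all λₙ > 0.
The n=1 mode decays slowest → dominates as t → ∞.
Asymptotic: φ ~ c₁ sin(πx/2.203) e^{-λ₁t} with decay rate λ₁ ≈ 2.319.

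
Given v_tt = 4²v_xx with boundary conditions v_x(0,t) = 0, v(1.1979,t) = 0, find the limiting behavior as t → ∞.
v oscillates (no decay). Energy is conserved; the solution oscillates indefinitely as standing waves.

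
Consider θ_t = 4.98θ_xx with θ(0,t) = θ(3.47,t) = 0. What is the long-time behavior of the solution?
As t → ∞, θ → 0. Heat diffuses out through both boundaries.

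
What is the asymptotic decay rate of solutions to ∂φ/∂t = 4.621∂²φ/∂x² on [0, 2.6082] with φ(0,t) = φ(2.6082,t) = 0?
Eigenvalues: λₙ = 4.621n²π²/2.6082².
First three modes:
  n=1: λ₁ = 4.621π²/2.6082² ≈ 6.704
  n=2: λ₂ = 18.484π²/2.6082² ≈ 26.817 (4× faster decay)
  n=3: λ₃ = 41.589π²/2.6082² ≈ 60.339 (9× faster decay)
As t → ∞, higher modes decay exponentially faster. The n=1 mode dominates: φ ~ c₁ sin(πx/2.6082) e^{-λ₁t}.
Decay rate: λ₁ = 4.621π²/2.6082² ≈ 6.704.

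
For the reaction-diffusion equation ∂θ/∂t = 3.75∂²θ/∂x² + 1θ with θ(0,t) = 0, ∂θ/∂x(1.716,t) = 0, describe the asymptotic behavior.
θ → 0. Diffusion dominates reaction (r=1 < κπ²/(4L²)≈3.14); solution decays.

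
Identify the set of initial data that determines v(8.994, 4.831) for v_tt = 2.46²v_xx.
Domain of dependence: [-2.89026, 20.87826]. Signals travel at speed 2.46, so data within |x - 8.994| ≤ 2.46·4.831 = 11.88426 can reach the point.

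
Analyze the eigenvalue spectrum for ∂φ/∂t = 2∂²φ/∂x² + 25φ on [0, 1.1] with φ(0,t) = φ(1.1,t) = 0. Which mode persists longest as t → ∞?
Eigenvalues: λₙ = 2n²π²/1.1² - 25.
First three modes:
  n=1: λ₁ = 2π²/1.1² - 25 ≈ -8.687
  n=2: λ₂ = 8π²/1.1² - 25 ≈ 40.254
  n=3: λ₃ = 18π²/1.1² - 25 ≈ 121.821
Since 2π²/1.1² ≈ 16.313 < 25, λ₁ < 0.
The n=1 mode grows fastest (−λₙ is largest for n=1) → dominates.
Asymptotic: φ ~ c₁ sin(πx/1.1) e^{8.687t} (exponential growth at rate −λ₁ ≈ 8.687).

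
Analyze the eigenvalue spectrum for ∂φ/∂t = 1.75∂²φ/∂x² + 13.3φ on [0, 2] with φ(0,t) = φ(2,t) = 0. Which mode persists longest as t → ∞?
Eigenvalues: λₙ = 1.75n²π²/2² - 13.3.
First three modes:
  n=1: λ₁ = 1.75π²/2² - 13.3 ≈ -8.982
  n=2: λ₂ = 7π²/2² - 13.3 ≈ 3.972
  n=3: λ₃ = 15.75π²/2² - 13.3 ≈ 25.562
Since 1.75π²/2² ≈ 4.318 < 13.3, λ₁ < 0.
The n=1 mode grows fastest (−λₙ is largest for n=1) → dominates.
Asymptotic: φ ~ c₁ sin(πx/2) e^{8.982t} (exponential growth at rate −λ₁ ≈ 8.982).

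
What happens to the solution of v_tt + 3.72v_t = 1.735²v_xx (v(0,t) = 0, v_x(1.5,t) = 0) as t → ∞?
v → 0. Damping (γ=3.72) dissipates energy; oscillations decay exponentially.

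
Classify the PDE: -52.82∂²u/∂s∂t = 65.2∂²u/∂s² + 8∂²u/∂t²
Rewriting in standard form: -65.2∂²u/∂s² - 52.82∂²u/∂s∂t - 8∂²u/∂t² = 0. A = -65.2, B = -52.82, C = -8. Discriminant B² - 4AC = 703.5524. Since 703.5524 > 0, hyperbolic.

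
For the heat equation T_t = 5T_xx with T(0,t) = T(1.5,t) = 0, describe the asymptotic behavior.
T → 0. Heat diffuses out through both boundaries.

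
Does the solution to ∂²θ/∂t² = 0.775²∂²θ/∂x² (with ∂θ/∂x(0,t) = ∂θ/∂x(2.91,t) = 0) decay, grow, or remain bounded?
θ oscillates about a mean that drifts linearly in t (generically unbounded; no decay). There is no damping, so the nonconstant modes persist as standing waves (energy conserved, no decay). But with Neumann conditions at both ends the constant mode has eigenvalue 0: the spatial mean M(t) of θ satisfies M'' = 0, so M(t) = M(0) + M'(0)·t. Unless the initial velocity has zero mean (∫θ_t(x,0)dx = 0), the solution grows linearly in t (unbounded, though not exponentially); if it does have zero mean, the solution stays bounded and simply oscillates.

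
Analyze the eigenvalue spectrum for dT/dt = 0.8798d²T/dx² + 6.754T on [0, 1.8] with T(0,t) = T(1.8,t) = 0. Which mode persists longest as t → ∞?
Eigenvalues: λₙ = 0.8798n²π²/1.8² - 6.754.
First three modes:
  n=1: λ₁ = 0.8798π²/1.8² - 6.754 ≈ -4.074
  n=2: λ₂ = 3.5192π²/1.8² - 6.754 ≈ 3.966
  n=3: λ₃ = 7.9182π²/1.8² - 6.754 ≈ 17.366
Since 0.8798π²/1.8² ≈ 2.68 < 6.754, λ₁ < 0.
The n=1 mode grows fastest (−λₙ is largest for n=1) → dominates.
Asymptotic: T ~ c₁ sin(πx/1.8) e^{4.074t} (exponential growth at rate −λ₁ ≈ 4.074).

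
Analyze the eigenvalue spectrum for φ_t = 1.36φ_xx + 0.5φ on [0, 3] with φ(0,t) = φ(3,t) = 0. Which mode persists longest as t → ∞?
Eigenvalues: λₙ = 1.36n²π²/3² - 0.5.
First three modes:
  n=1: λ₁ = 1.36π²/3² - 0.5 ≈ 0.991
  n=2: λ₂ = 5.44π²/3² - 0.5 ≈ 5.466
  n=3: λ₃ = 12.24π²/3² - 0.5 ≈ 12.923
Since 1.36π²/3² ≈ 1.491 > 0.5, all λₙ > 0.
The n=1 mode decays slowest → dominates as t → ∞.
Asymptotic: φ ~ c₁ sin(πx/3) e^{-λ₁t} with decay rate λ₁ ≈ 0.991.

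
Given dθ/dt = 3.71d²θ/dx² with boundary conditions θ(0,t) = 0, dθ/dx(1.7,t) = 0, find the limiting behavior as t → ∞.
θ → 0. Heat escapes through the Dirichlet boundary.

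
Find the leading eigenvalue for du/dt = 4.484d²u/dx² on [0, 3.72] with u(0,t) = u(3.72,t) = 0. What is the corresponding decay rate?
Eigenvalues: λₙ = 4.484n²π²/3.72².
First three modes:
  n=1: λ₁ = 4.484π²/3.72² ≈ 3.198
  n=2: λ₂ = 17.936π²/3.72² ≈ 12.792 (4× faster decay)
  n=3: λ₃ = 40.356π²/3.72² ≈ 28.782 (9× faster decay)
As t → ∞, higher modes decay exponentially faster. The n=1 mode dominates: u ~ c₁ sin(πx/3.72) e^{-λ₁t}.
Decay rate: λ₁ = 4.484π²/3.72² ≈ 3.198.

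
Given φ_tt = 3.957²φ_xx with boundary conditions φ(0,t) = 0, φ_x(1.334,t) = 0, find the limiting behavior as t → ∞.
φ oscillates (no decay). Energy is conserved; the solution oscillates indefinitely as standing waves.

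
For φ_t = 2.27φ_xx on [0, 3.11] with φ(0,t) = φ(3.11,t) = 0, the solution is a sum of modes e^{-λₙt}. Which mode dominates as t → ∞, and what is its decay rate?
Eigenvalues: λₙ = 2.27n²π²/3.11².
First three modes:
  n=1: λ₁ = 2.27π²/3.11² ≈ 2.316
  n=2: λ₂ = 9.08π²/3.11² ≈ 9.265 (4× faster decay)
  n=3: λ₃ = 20.43π²/3.11² ≈ 20.847 (9× faster decay)
As t → ∞, higher modes decay exponentially faster. The n=1 mode dominates: φ ~ c₁ sin(πx/3.11) e^{-λ₁t}.
Decay rate: λ₁ = 2.27π²/3.11² ≈ 2.316.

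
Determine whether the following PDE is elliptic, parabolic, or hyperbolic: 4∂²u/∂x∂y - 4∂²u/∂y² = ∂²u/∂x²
Rewriting in standard form: -∂²u/∂x² + 4∂²u/∂x∂y - 4∂²u/∂y² = 0. Coefficients: A = -1, B = 4, C = -4. B² - 4AC = 0, which is zero, so the equation is parabolic.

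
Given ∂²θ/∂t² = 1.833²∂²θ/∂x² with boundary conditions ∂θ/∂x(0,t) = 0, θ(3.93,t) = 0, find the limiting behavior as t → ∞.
θ oscillates (no decay). Energy is conserved; the solution oscillates indefinitely as standing waves.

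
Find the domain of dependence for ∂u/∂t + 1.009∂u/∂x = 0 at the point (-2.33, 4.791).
A single point: x = -7.164119. The characteristic through (-2.33, 4.791) is x - 1.009t = const, so x = -2.33 - 1.009·4.791 = -7.164119.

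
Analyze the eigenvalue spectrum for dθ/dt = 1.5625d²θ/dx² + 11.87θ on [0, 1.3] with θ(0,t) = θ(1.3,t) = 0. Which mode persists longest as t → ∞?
Eigenvalues: λₙ = 1.5625n²π²/1.3² - 11.87.
First three modes:
  n=1: λ₁ = 1.5625π²/1.3² - 11.87 ≈ -2.745
  n=2: λ₂ = 6.25π²/1.3² - 11.87 ≈ 24.63
  n=3: λ₃ = 14.0625π²/1.3² - 11.87 ≈ 70.255
Since 1.5625π²/1.3² ≈ 9.125 < 11.87, λ₁ < 0.
The n=1 mode grows fastest (−λₙ is largest for n=1) → dominates.
Asymptotic: θ ~ c₁ sin(πx/1.3) e^{2.745t} (exponential growth at rate −λ₁ ≈ 2.745).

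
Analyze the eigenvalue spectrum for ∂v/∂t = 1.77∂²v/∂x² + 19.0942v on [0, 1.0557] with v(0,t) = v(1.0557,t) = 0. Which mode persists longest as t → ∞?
Eigenvalues: λₙ = 1.77n²π²/1.0557² - 19.0942.
First three modes:
  n=1: λ₁ = 1.77π²/1.0557² - 19.0942 ≈ -3.42
  n=2: λ₂ = 7.08π²/1.0557² - 19.0942 ≈ 43.604
  n=3: λ₃ = 15.93π²/1.0557² - 19.0942 ≈ 121.976
Since 1.77π²/1.0557² ≈ 15.674 < 19.0942, λ₁ < 0.
The n=1 mode grows fastest (−λₙ is largest for n=1) → dominates.
Asymptotic: v ~ c₁ sin(πx/1.0557) e^{3.42t} (exponential growth at rate −λ₁ ≈ 3.42).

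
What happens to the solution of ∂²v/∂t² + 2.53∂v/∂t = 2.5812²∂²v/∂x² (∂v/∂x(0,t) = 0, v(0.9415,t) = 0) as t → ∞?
v → 0. Damping (γ=2.53) dissipates energy; oscillations decay exponentially.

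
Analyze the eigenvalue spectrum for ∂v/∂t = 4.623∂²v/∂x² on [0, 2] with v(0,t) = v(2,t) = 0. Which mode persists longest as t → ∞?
Eigenvalues: λₙ = 4.623n²π²/2².
First three modes:
  n=1: λ₁ = 4.623π²/2² ≈ 11.407
  n=2: λ₂ = 18.492π²/2² ≈ 45.627 (4× faster decay)
  n=3: λ₃ = 41.607π²/2² ≈ 102.661 (9× faster decay)
As t → ∞, higher modes decay exponentially faster. The n=1 mode dominates: v ~ c₁ sin(πx/2) e^{-λ₁t}.
Decay rate: λ₁ = 4.623π²/2² ≈ 11.407.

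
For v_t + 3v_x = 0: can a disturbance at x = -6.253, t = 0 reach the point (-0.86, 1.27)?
No. Only data at x = -4.67 affects (-0.86, 1.27). Advection has one-way propagation along characteristics.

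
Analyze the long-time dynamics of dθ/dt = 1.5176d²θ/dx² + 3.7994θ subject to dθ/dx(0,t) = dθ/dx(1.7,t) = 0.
Long-time behavior: θ grows unboundedly. With Neumann BCs the constant mode has diffusion eigenvalue 0, so any r > 0 makes it grow like e^(3.7994t); solution grows exponentially.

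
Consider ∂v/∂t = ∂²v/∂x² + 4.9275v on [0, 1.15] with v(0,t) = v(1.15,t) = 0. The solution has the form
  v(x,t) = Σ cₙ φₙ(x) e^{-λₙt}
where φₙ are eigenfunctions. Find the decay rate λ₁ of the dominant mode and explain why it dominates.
Eigenvalues: λₙ = n²π²/1.15² - 4.9275.
First three modes:
  n=1: λ₁ = π²/1.15² - 4.9275 ≈ 2.535
  n=2: λ₂ = 4π²/1.15² - 4.9275 ≈ 24.924
  n=3: λ₃ = 9π²/1.15² - 4.9275 ≈ 62.238
Since π²/1.15² ≈ 7.463 > 4.9275, all λₙ > 0.
The n=1 mode decays slowest → dominates as t → ∞.
Asymptotic: v ~ c₁ sin(πx/1.15) e^{-λ₁t} with decay rate λ₁ ≈ 2.535.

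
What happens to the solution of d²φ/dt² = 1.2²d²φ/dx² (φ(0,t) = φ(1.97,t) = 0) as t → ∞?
φ oscillates (no decay). Energy is conserved; the solution oscillates indefinitely as standing waves.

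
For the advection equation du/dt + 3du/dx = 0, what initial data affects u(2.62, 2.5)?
A single point: x = -4.88. The characteristic through (2.62, 2.5) is x - 3t = const, so x = 2.62 - 3·2.5 = -4.88.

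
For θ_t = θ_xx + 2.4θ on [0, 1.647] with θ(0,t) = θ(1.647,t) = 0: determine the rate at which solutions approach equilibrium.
Eigenvalues: λₙ = n²π²/1.647² - 2.4.
First three modes:
  n=1: λ₁ = π²/1.647² - 2.4 ≈ 1.238
  n=2: λ₂ = 4π²/1.647² - 2.4 ≈ 12.154
  n=3: λ₃ = 9π²/1.647² - 2.4 ≈ 30.346
Since π²/1.647² ≈ 3.638 > 2.4, all λₙ > 0.
The n=1 mode decays slowest → dominates as t → ∞.
Asymptotic: θ ~ c₁ sin(πx/1.647) e^{-λ₁t} with decay rate λ₁ ≈ 1.238.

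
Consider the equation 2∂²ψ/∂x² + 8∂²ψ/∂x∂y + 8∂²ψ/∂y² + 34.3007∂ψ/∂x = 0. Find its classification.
Parabolic. (A = 2, B = 8, C = 8 gives B² - 4AC = 0.)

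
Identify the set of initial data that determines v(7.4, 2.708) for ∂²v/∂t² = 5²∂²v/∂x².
Domain of dependence: [-6.14, 20.94]. Signals travel at speed 5, so data within |x - 7.4| ≤ 5·2.708 = 13.54 can reach the point.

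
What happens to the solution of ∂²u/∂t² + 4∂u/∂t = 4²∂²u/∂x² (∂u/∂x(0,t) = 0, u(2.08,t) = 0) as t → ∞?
u → 0. Damping (γ=4) dissipates energy; oscillations decay exponentially.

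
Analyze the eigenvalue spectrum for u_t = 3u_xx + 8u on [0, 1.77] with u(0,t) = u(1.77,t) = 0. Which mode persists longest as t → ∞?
Eigenvalues: λₙ = 3n²π²/1.77² - 8.
First three modes:
  n=1: λ₁ = 3π²/1.77² - 8 ≈ 1.451
  n=2: λ₂ = 12π²/1.77² - 8 ≈ 29.804
  n=3: λ₃ = 27π²/1.77² - 8 ≈ 77.058
Since 3π²/1.77² ≈ 9.451 > 8, all λₙ > 0.
The n=1 mode decays slowest → dominates as t → ∞.
Asymptotic: u ~ c₁ sin(πx/1.77) e^{-λ₁t} with decay rate λ₁ ≈ 1.451.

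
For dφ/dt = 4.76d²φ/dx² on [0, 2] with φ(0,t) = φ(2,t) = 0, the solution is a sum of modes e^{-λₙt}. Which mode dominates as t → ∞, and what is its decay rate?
Eigenvalues: λₙ = 4.76n²π²/2².
First three modes:
  n=1: λ₁ = 4.76π²/2² ≈ 11.745
  n=2: λ₂ = 19.04π²/2² ≈ 46.979 (4× faster decay)
  n=3: λ₃ = 42.84π²/2² ≈ 105.703 (9× faster decay)
As t → ∞, higher modes decay exponentially faster. The n=1 mode dominates: φ ~ c₁ sin(πx/2) e^{-λ₁t}.
Decay rate: λ₁ = 4.76π²/2² ≈ 11.745.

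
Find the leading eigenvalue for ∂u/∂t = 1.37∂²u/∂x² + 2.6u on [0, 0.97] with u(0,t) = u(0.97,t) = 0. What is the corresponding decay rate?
Eigenvalues: λₙ = 1.37n²π²/0.97² - 2.6.
First three modes:
  n=1: λ₁ = 1.37π²/0.97² - 2.6 ≈ 11.771
  n=2: λ₂ = 5.48π²/0.97² - 2.6 ≈ 54.883
  n=3: λ₃ = 12.33π²/0.97² - 2.6 ≈ 126.736
Since 1.37π²/0.97² ≈ 14.371 > 2.6, all λₙ > 0.
The n=1 mode decays slowest → dominates as t → ∞.
Asymptotic: u ~ c₁ sin(πx/0.97) e^{-λ₁t} with decay rate λ₁ ≈ 11.771.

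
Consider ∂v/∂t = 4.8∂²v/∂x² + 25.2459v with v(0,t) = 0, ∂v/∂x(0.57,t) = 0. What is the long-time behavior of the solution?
As t → ∞, v → 0. Diffusion dominates reaction (r=25.2459 < κπ²/(4L²)≈36.45); solution decays.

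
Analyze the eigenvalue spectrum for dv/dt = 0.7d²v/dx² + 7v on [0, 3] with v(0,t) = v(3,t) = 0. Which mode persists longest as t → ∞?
Eigenvalues: λₙ = 0.7n²π²/3² - 7.
First three modes:
  n=1: λ₁ = 0.7π²/3² - 7 ≈ -6.232
  n=2: λ₂ = 2.8π²/3² - 7 ≈ -3.929
  n=3: λ₃ = 6.3π²/3² - 7 ≈ -0.091
Since 0.7π²/3² ≈ 0.768 < 7, λ₁ < 0.
The n=1 mode grows fastest (−λₙ is largest for n=1) → dominates.
Asymptotic: v ~ c₁ sin(πx/3) e^{6.232t} (exponential growth at rate −λ₁ ≈ 6.232).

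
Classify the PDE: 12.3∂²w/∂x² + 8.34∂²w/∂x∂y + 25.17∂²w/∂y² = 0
A = 12.3, B = 8.34, C = 25.17. Discriminant B² - 4AC = -1168.8084. Since -1168.8084 < 0, elliptic.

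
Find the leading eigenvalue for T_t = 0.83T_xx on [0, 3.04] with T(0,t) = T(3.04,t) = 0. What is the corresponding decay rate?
Eigenvalues: λₙ = 0.83n²π²/3.04².
First three modes:
  n=1: λ₁ = 0.83π²/3.04² ≈ 0.886
  n=2: λ₂ = 3.32π²/3.04² ≈ 3.546 (4× faster decay)
  n=3: λ₃ = 7.47π²/3.04² ≈ 7.978 (9× faster decay)
As t → ∞, higher modes decay exponentially faster. The n=1 mode dominates: T ~ c₁ sin(πx/3.04) e^{-λ₁t}.
Decay rate: λ₁ = 0.83π²/3.04² ≈ 0.886.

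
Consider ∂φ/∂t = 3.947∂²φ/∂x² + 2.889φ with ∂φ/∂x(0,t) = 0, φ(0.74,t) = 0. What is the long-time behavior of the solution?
As t → ∞, φ → 0. Diffusion dominates reaction (r=2.889 < κπ²/(4L²)≈17.78); solution decays.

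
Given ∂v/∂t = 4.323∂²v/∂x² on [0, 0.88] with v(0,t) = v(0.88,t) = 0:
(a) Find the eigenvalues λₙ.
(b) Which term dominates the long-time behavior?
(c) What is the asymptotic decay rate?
Eigenvalues: λₙ = 4.323n²π²/0.88².
First three modes:
  n=1: λ₁ = 4.323π²/0.88² ≈ 55.096
  n=2: λ₂ = 17.292π²/0.88² ≈ 220.384 (4× faster decay)
  n=3: λ₃ = 38.907π²/0.88² ≈ 495.864 (9× faster decay)
As t → ∞, higher modes decay exponentially faster. The n=1 mode dominates: v ~ c₁ sin(πx/0.88) e^{-λ₁t}.
Decay rate: λ₁ = 4.323π²/0.88² ≈ 55.096.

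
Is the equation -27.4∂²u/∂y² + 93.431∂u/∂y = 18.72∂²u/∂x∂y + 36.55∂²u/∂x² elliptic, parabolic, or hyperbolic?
Rewriting in standard form: -36.55∂²u/∂x² - 18.72∂²u/∂x∂y - 27.4∂²u/∂y² + 93.431∂u/∂y = 0. Computing B² - 4AC with A = -36.55, B = -18.72, C = -27.4: discriminant = -3655.4416 (negative). Answer: elliptic.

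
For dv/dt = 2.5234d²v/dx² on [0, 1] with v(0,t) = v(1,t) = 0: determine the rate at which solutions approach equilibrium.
Eigenvalues: λₙ = 2.5234n²π².
First three modes:
  n=1: λ₁ = 2.5234π² ≈ 24.905
  n=2: λ₂ = 10.0936π² ≈ 99.62 (4× faster decay)
  n=3: λ₃ = 22.7106π² ≈ 224.145 (9× faster decay)
As t → ∞, higher modes decay exponentially faster. The n=1 mode dominates: v ~ c₁ sin(πx) e^{-λ₁t}.
Decay rate: λ₁ = 2.5234π² ≈ 24.905.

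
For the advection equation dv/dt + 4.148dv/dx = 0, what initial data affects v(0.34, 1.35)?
A single point: x = -5.2598. The characteristic through (0.34, 1.35) is x - 4.148t = const, so x = 0.34 - 4.148·1.35 = -5.2598.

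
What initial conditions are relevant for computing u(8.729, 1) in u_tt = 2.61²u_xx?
Domain of dependence: [6.119, 11.339]. Signals travel at speed 2.61, so data within |x - 8.729| ≤ 2.61·1 = 2.61 can reach the point.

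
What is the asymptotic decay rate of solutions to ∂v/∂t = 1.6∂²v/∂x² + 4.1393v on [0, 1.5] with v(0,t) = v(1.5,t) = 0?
Eigenvalues: λₙ = 1.6n²π²/1.5² - 4.1393.
First three modes:
  n=1: λ₁ = 1.6π²/1.5² - 4.1393 ≈ 2.879
  n=2: λ₂ = 6.4π²/1.5² - 4.1393 ≈ 23.934
  n=3: λ₃ = 14.4π²/1.5² - 4.1393 ≈ 59.026
Since 1.6π²/1.5² ≈ 7.018 > 4.1393, all λₙ > 0.
The n=1 mode decays slowest → dominates as t → ∞.
Asymptotic: v ~ c₁ sin(πx/1.5) e^{-λ₁t} with decay rate λ₁ ≈ 2.879.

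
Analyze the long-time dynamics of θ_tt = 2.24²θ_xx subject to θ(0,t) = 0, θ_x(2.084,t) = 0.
Long-time behavior: θ oscillates (no decay). Energy is conserved; the solution oscillates indefinitely as standing waves.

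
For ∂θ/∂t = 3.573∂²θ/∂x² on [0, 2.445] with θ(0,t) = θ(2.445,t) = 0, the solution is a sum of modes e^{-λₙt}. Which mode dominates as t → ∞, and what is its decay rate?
Eigenvalues: λₙ = 3.573n²π²/2.445².
First three modes:
  n=1: λ₁ = 3.573π²/2.445² ≈ 5.899
  n=2: λ₂ = 14.292π²/2.445² ≈ 23.596 (4× faster decay)
  n=3: λ₃ = 32.157π²/2.445² ≈ 53.091 (9× faster decay)
As t → ∞, higher modes decay exponentially faster. The n=1 mode dominates: θ ~ c₁ sin(πx/2.445) e^{-λ₁t}.
Decay rate: λ₁ = 3.573π²/2.445² ≈ 5.899.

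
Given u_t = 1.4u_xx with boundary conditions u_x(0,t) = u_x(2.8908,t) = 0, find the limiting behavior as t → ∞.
u → constant (steady state). Heat is conserved (no flux at boundaries); solution approaches the spatial average.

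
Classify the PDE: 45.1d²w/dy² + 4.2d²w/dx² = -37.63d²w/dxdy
Rewriting in standard form: 4.2d²w/dx² + 37.63d²w/dxdy + 45.1d²w/dy² = 0. A = 4.2, B = 37.63, C = 45.1. Discriminant B² - 4AC = 658.3369. Since 658.3369 > 0, hyperbolic.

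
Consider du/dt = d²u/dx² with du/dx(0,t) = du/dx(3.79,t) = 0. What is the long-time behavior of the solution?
As t → ∞, u → constant (steady state). Heat is conserved (no flux at boundaries); solution approaches the spatial average.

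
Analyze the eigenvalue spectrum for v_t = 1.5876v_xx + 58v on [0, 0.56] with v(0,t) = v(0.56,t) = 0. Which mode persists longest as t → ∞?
Eigenvalues: λₙ = 1.5876n²π²/0.56² - 58.
First three modes:
  n=1: λ₁ = 1.5876π²/0.56² - 58 ≈ -8.035
  n=2: λ₂ = 6.3504π²/0.56² - 58 ≈ 141.859
  n=3: λ₃ = 14.2884π²/0.56² - 58 ≈ 391.684
Since 1.5876π²/0.56² ≈ 49.965 < 58, λ₁ < 0.
The n=1 mode grows fastest (−λₙ is largest for n=1) → dominates.
Asymptotic: v ~ c₁ sin(πx/0.56) e^{8.035t} (exponential growth at rate −λ₁ ≈ 8.035).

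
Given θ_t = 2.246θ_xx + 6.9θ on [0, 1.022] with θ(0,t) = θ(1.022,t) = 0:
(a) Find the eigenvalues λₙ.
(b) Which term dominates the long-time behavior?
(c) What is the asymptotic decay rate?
Eigenvalues: λₙ = 2.246n²π²/1.022² - 6.9.
First three modes:
  n=1: λ₁ = 2.246π²/1.022² - 6.9 ≈ 14.323
  n=2: λ₂ = 8.984π²/1.022² - 6.9 ≈ 77.992
  n=3: λ₃ = 20.214π²/1.022² - 6.9 ≈ 184.107
Since 2.246π²/1.022² ≈ 21.223 > 6.9, all λₙ > 0.
The n=1 mode decays slowest → dominates as t → ∞.
Asymptotic: θ ~ c₁ sin(πx/1.022) e^{-λ₁t} with decay rate λ₁ ≈ 14.323.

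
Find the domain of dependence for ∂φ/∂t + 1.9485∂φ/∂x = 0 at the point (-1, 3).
A single point: x = -6.8455. The characteristic through (-1, 3) is x - 1.9485t = const, so x = -1 - 1.9485·3 = -6.8455.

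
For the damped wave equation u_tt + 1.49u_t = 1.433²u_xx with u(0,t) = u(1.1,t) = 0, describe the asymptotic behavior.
u → 0. Damping (γ=1.49) dissipates energy; oscillations decay exponentially.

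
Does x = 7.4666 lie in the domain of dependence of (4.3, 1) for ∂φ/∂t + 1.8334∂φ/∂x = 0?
No. Only data at x = 2.4666 affects (4.3, 1). Advection has one-way propagation along characteristics.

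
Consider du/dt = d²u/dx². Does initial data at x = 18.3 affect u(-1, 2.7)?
Yes, for any finite x. The heat equation has infinite propagation speed, so all initial data affects all points at any t > 0.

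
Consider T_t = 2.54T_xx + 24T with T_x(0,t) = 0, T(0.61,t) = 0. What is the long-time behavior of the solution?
As t → ∞, T grows unboundedly. Reaction dominates diffusion (r=24 > κπ²/(4L²)≈16.84); solution grows exponentially.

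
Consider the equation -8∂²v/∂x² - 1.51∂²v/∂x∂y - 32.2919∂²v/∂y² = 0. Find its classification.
Elliptic. (A = -8, B = -1.51, C = -32.2919 gives B² - 4AC = -1031.0607.)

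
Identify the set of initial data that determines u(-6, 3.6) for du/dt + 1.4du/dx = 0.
A single point: x = -11.04. The characteristic through (-6, 3.6) is x - 1.4t = const, so x = -6 - 1.4·3.6 = -11.04.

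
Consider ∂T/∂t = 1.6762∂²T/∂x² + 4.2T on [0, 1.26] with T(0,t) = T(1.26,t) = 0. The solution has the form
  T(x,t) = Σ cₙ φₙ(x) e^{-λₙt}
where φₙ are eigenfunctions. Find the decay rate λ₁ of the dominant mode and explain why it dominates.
Eigenvalues: λₙ = 1.6762n²π²/1.26² - 4.2.
First three modes:
  n=1: λ₁ = 1.6762π²/1.26² - 4.2 ≈ 6.22
  n=2: λ₂ = 6.7048π²/1.26² - 4.2 ≈ 37.482
  n=3: λ₃ = 15.0858π²/1.26² - 4.2 ≈ 89.584
Since 1.6762π²/1.26² ≈ 10.42 > 4.2, all λₙ > 0.
The n=1 mode decays slowest → dominates as t → ∞.
Asymptotic: T ~ c₁ sin(πx/1.26) e^{-λ₁t} with decay rate λ₁ ≈ 6.22.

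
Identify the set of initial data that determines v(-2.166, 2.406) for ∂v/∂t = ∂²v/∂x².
The entire real line. The heat equation has infinite propagation speed: any initial disturbance instantly affects all points (though exponentially small far away).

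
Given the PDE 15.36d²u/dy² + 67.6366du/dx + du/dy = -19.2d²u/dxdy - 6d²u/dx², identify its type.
Rewriting in standard form: 6d²u/dx² + 19.2d²u/dxdy + 15.36d²u/dy² + 67.6366du/dx + du/dy = 0. The second-order coefficients are A = 6, B = 19.2, C = 15.36. Since B² - 4AC = 0 = 0, this is a parabolic PDE.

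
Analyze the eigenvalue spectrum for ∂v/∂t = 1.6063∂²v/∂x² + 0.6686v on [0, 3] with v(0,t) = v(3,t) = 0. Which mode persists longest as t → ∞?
Eigenvalues: λₙ = 1.6063n²π²/3² - 0.6686.
First three modes:
  n=1: λ₁ = 1.6063π²/3² - 0.6686 ≈ 1.093
  n=2: λ₂ = 6.4252π²/3² - 0.6686 ≈ 6.377
  n=3: λ₃ = 14.4567π²/3² - 0.6686 ≈ 15.185
Since 1.6063π²/3² ≈ 1.762 > 0.6686, all λₙ > 0.
The n=1 mode decays slowest → dominates as t → ∞.
Asymptotic: v ~ c₁ sin(πx/3) e^{-λ₁t} with decay rate λ₁ ≈ 1.093.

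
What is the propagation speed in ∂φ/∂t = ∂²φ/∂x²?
Infinite. The heat equation is parabolic, not hyperbolic, so disturbances propagate instantly.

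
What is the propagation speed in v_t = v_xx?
Infinite. The heat equation is parabolic, not hyperbolic, so disturbances propagate instantly.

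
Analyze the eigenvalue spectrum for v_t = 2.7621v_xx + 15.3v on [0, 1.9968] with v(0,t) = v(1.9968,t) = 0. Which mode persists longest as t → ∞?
Eigenvalues: λₙ = 2.7621n²π²/1.9968² - 15.3.
First three modes:
  n=1: λ₁ = 2.7621π²/1.9968² - 15.3 ≈ -8.463
  n=2: λ₂ = 11.0484π²/1.9968² - 15.3 ≈ 12.048
  n=3: λ₃ = 24.8589π²/1.9968² - 15.3 ≈ 46.234
Since 2.7621π²/1.9968² ≈ 6.837 < 15.3, λ₁ < 0.
The n=1 mode grows fastest (−λₙ is largest for n=1) → dominates.
Asymptotic: v ~ c₁ sin(πx/1.9968) e^{8.463t} (exponential growth at rate −λ₁ ≈ 8.463).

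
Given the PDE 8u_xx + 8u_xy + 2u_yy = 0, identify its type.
The second-order coefficients are A = 8, B = 8, C = 2. Since B² - 4AC = 0 = 0, this is a parabolic PDE.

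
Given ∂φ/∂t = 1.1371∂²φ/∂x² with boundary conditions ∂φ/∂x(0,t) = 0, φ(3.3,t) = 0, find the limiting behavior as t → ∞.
φ → 0. Heat escapes through the Dirichlet boundary.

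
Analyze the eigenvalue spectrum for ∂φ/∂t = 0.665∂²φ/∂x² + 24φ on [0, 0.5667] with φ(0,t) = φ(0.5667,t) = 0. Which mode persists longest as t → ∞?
Eigenvalues: λₙ = 0.665n²π²/0.5667² - 24.
First three modes:
  n=1: λ₁ = 0.665π²/0.5667² - 24 ≈ -3.563
  n=2: λ₂ = 2.66π²/0.5667² - 24 ≈ 57.748
  n=3: λ₃ = 5.985π²/0.5667² - 24 ≈ 159.932
Since 0.665π²/0.5667² ≈ 20.437 < 24, λ₁ < 0.
The n=1 mode grows fastest (−λₙ is largest for n=1) → dominates.
Asymptotic: φ ~ c₁ sin(πx/0.5667) e^{3.563t} (exponential growth at rate −λ₁ ≈ 3.563).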